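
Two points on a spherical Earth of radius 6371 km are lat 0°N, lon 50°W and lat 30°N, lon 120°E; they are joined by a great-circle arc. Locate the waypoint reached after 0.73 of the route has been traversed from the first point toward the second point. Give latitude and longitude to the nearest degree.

The haversine formula gives a central angle δ ≈ 2.592 rad (148.5°) between the endpoints.
Interpolate at f = 0.73 with slerp weights a = sin((1−f)δ)/sin δ ≈ 1.234, b = sin(fδ)/sin δ ≈ 1.817.
p = a·p₁ + b·p₂ ≈ (0.006, 0.418, 0.909); φ = arcsin(p_z) ≈ 65.30°, λ = atan2(p_y, p_x) ≈ 89.15°.

≈ lat 65°N, lon 89°E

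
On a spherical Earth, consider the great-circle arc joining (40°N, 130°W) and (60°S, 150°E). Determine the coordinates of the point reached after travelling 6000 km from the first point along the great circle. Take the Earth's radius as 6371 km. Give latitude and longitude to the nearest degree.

≈ (8°S, 157°W)

Write both endpoints as unit vectors p₁, p₂ with components (cos φ cos λ, cos φ sin λ, sin φ).
The central angle between the endpoints is δ = arccos(p₁·p₂) ≈ 2.083 rad (119.4°). The total great-circle distance is δ·R ≈ 2.083 × 6371 ≈ 13271 km, so the target fraction is f = 6000/13271 ≈ 0.452.
Interpolate at f ≈ 0.452 with slerp weights a = sin((1−f)δ)/sin δ ≈ 1.043, b = sin(fδ)/sin δ ≈ 0.928.
p = a·p₁ + b·p₂ ≈ (-0.915, -0.380, -0.133); φ = arcsin(p_z) ≈ -7.64°, λ = atan2(p_y, p_x) ≈ -157.44°.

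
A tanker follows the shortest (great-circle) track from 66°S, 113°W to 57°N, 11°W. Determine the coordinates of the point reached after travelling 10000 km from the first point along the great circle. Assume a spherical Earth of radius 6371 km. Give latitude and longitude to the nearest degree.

≈ 9°N, 45°W

The haversine formula gives a central angle δ ≈ 2.519 rad (144.3°) between the endpoints. The total great-circle distance is δ·R ≈ 2.519 × 6371 ≈ 16047 km, so the target fraction is f = 10000/16047 ≈ 0.623.
Interpolate at f ≈ 0.623 with slerp weights a = sin((1−f)δ)/sin δ ≈ 1.394, b = sin(fδ)/sin δ ≈ 1.714.
p = a·p₁ + b·p₂ ≈ (0.695, -0.700, 0.165); φ = arcsin(p_z) ≈ 9.48°, λ = atan2(p_y, p_x) ≈ -45.20°.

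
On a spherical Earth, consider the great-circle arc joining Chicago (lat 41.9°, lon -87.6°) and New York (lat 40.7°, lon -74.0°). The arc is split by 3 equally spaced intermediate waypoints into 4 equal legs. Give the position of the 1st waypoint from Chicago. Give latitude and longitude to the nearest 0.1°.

Write both endpoints as unit vectors p₁, p₂ with components (cos φ cos λ, cos φ sin λ, sin φ).
The central angle between the endpoints is δ = arccos(p₁·p₂) ≈ 0.179 rad (10.3°).
Interpolate at f = 1/4 with slerp weights a = sin((1−f)δ)/sin δ ≈ 0.752, b = sin(fδ)/sin δ ≈ 0.251.
p = a·p₁ + b·p₂ ≈ (0.076, -0.742, 0.666); φ = arcsin(p_z) ≈ 41.75°, λ = atan2(p_y, p_x) ≈ -84.16°.

≈ lat 41.8°, lon -84.2°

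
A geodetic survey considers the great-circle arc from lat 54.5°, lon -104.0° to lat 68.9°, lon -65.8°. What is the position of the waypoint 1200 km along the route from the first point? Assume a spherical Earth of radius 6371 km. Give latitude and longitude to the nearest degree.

≈ lat 63°, lon -90°

The haversine formula gives a central angle δ ≈ 0.393 rad (22.5°) between the endpoints. The total great-circle distance is δ·R ≈ 0.393 × 6371 ≈ 2503 km, so the target fraction is f = 1200/2503 ≈ 0.479.
Interpolate at f ≈ 0.479 with slerp weights a = sin((1−f)δ)/sin δ ≈ 0.530, b = sin(fδ)/sin δ ≈ 0.489.
p = a·p₁ + b·p₂ ≈ (-0.002, -0.460, 0.888); φ = arcsin(p_z) ≈ 62.64°, λ = atan2(p_y, p_x) ≈ -90.29°.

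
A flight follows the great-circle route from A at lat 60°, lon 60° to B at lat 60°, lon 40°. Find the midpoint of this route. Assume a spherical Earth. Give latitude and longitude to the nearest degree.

Write both endpoints as unit vectors p₁, p₂ with components (cos φ cos λ, cos φ sin λ, sin φ).
The central angle between the endpoints is δ = arccos(p₁·p₂) ≈ 0.174 rad (10.0°).
Interpolate at f = 1/2 with slerp weights a = sin((1−f)δ)/sin δ ≈ 0.502, b = sin(fδ)/sin δ ≈ 0.502.
p = a·p₁ + b·p₂ ≈ (0.318, 0.379, 0.869); φ = arcsin(p_z) ≈ 60.38°, λ = atan2(p_y, p_x) ≈ 50.00°.

≈ lat 60°, lon 50°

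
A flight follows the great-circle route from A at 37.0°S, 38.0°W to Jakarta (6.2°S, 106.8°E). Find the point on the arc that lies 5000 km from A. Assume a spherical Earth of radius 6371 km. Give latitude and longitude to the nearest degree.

From cos δ = sin φ₁ sin φ₂ + cos φ₁ cos φ₂ cos Δλ, the central angle is δ ≈ 2.194 rad (125.7°). The total great-circle distance is δ·R ≈ 2.194 × 6371 ≈ 13979 km, so the target fraction is f = 5000/13979 ≈ 0.358.
Interpolate at f ≈ 0.358 with slerp weights a = sin((1−f)δ)/sin δ ≈ 1.216, b = sin(fδ)/sin δ ≈ 0.870.
p = a·p₁ + b·p₂ ≈ (0.515, 0.231, -0.826); φ = arcsin(p_z) ≈ -55.65°, λ = atan2(p_y, p_x) ≈ 24.13°.

≈ 56°S, 24°E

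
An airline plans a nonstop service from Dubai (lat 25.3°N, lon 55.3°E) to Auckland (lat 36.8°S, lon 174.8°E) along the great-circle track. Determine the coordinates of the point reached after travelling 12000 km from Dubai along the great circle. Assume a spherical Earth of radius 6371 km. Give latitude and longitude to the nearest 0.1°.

The haversine formula gives a central angle δ ≈ 2.230 rad (127.8°) between the endpoints. The total great-circle distance is δ·R ≈ 2.230 × 6371 ≈ 14207 km, so the target fraction is f = 12000/14207 ≈ 0.845.
Interpolate at f ≈ 0.845 with slerp weights a = sin((1−f)δ)/sin δ ≈ 0.430, b = sin(fδ)/sin δ ≈ 1.204.
p = a·p₁ + b·p₂ ≈ (-0.739, 0.407, -0.537); φ = arcsin(p_z) ≈ -32.51°, λ = atan2(p_y, p_x) ≈ 151.17°.

≈ lat 32.5°S, lon 151.2°E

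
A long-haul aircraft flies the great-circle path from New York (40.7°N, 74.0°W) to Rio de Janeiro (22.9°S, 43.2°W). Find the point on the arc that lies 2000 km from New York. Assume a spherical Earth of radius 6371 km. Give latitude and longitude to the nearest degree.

Convert each endpoint to a unit vector on the sphere (x = cos φ cos λ, y = cos φ sin λ, z = sin φ).
The central angle between the endpoints is δ = arccos(p₁·p₂) ≈ 1.217 rad (69.7°). The total great-circle distance is δ·R ≈ 1.217 × 6371 ≈ 7756 km, so the target fraction is f = 2000/7756 ≈ 0.258.
Interpolate at f ≈ 0.258 with slerp weights a = sin((1−f)δ)/sin δ ≈ 0.837, b = sin(fδ)/sin δ ≈ 0.329.
p = a·p₁ + b·p₂ ≈ (0.396, -0.818, 0.418); φ = arcsin(p_z) ≈ 24.70°, λ = atan2(p_y, p_x) ≈ -64.16°.

≈ (25°N, 64°W)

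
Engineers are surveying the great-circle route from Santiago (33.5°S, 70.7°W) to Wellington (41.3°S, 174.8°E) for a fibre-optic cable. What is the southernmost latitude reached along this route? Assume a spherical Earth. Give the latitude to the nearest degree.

The great circle lies in the plane with unit normal n̂ = (p₁ × p₂)/|p₁ × p₂|.
Here n̂_z ≈ -0.573; the vertex latitude is φ_max = arccos|n̂_z| ≈ 55.0°.
Check via Clairaut: cos φ_max = |cos φ₁| · sin C = cos(33.5°)·sin(136.6°) ≈ 0.573, again giving ≈ 55.0°.

≈ 55°S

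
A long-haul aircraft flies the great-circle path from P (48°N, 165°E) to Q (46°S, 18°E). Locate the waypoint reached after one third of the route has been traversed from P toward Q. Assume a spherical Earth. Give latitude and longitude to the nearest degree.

From cos δ = sin φ₁ sin φ₂ + cos φ₁ cos φ₂ cos Δλ, the central angle is δ ≈ 2.750 rad (157.6°).
Interpolate at f = 1/3 with slerp weights a = sin((1−f)δ)/sin δ ≈ 2.532, b = sin(fδ)/sin δ ≈ 2.081.
p = a·p₁ + b·p₂ ≈ (-0.262, 0.885, 0.385); φ = arcsin(p_z) ≈ 22.63°, λ = atan2(p_y, p_x) ≈ 106.47°.

≈ (23°N, 106°E)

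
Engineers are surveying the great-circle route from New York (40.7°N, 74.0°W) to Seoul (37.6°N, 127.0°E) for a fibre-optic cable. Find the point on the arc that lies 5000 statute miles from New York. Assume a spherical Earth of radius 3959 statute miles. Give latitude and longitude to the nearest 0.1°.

≈ 62.8°N, 142.9°E

Convert each endpoint to a unit vector on the sphere (x = cos φ cos λ, y = cos φ sin λ, z = sin φ).
The central angle between the endpoints is δ = arccos(p₁·p₂) ≈ 1.734 rad (99.4°). The total great-circle distance is δ·R ≈ 1.734 × 3959 ≈ 6867 mi, so the target fraction is f = 5000/6867 ≈ 0.728.
Interpolate at f ≈ 0.728 with slerp weights a = sin((1−f)δ)/sin δ ≈ 0.460, b = sin(fδ)/sin δ ≈ 0.966.
p = a·p₁ + b·p₂ ≈ (-0.364, 0.276, 0.890); φ = arcsin(p_z) ≈ 62.81°, λ = atan2(p_y, p_x) ≈ 142.89°.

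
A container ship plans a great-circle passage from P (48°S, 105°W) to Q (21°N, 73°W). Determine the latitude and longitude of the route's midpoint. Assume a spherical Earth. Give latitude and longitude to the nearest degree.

Convert each endpoint to a unit vector on the sphere (x = cos φ cos λ, y = cos φ sin λ, z = sin φ).
The central angle between the endpoints is δ = arccos(p₁·p₂) ≈ 1.304 rad (74.7°).
Interpolate at f = 1/2 with slerp weights a = sin((1−f)δ)/sin δ ≈ 0.629, b = sin(fδ)/sin δ ≈ 0.629.
p = a·p₁ + b·p₂ ≈ (0.063, -0.968, -0.242); φ = arcsin(p_z) ≈ -14.01°, λ = atan2(p_y, p_x) ≈ -86.29°.

≈ (14°S, 86°W)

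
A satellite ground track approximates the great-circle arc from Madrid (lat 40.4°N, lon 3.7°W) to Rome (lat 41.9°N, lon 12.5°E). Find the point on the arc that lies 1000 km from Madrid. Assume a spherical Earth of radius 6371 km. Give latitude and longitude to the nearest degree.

≈ lat 42°N, lon 8°E

The haversine formula gives a central angle δ ≈ 0.214 rad (12.3°) between the endpoints. The total great-circle distance is δ·R ≈ 0.214 × 6371 ≈ 1365 km, so the target fraction is f = 1000/1365 ≈ 0.733.
Interpolate at f ≈ 0.733 with slerp weights a = sin((1−f)δ)/sin δ ≈ 0.269, b = sin(fδ)/sin δ ≈ 0.735.
p = a·p₁ + b·p₂ ≈ (0.739, 0.105, 0.666); φ = arcsin(p_z) ≈ 41.72°, λ = atan2(p_y, p_x) ≈ 8.11°.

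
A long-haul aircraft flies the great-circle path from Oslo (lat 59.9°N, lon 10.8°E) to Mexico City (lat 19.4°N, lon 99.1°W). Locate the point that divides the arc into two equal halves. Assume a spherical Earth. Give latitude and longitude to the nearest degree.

Write both endpoints as unit vectors p₁, p₂ with components (cos φ cos λ, cos φ sin λ, sin φ).
The central angle between the endpoints is δ = arccos(p₁·p₂) ≈ 1.444 rad (82.7°).
Interpolate at f = 1/2 with slerp weights a = sin((1−f)δ)/sin δ ≈ 0.666, b = sin(fδ)/sin δ ≈ 0.666.
p = a·p₁ + b·p₂ ≈ (0.229, -0.558, 0.798); φ = arcsin(p_z) ≈ 52.91°, λ = atan2(p_y, p_x) ≈ -67.70°.

≈ lat 53°N, lon 68°W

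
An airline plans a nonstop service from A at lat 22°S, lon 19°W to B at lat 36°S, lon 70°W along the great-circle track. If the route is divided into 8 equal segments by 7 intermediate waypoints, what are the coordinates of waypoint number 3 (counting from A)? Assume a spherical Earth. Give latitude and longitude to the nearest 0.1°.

From cos δ = sin φ₁ sin φ₂ + cos φ₁ cos φ₂ cos Δλ, the central angle is δ ≈ 0.806 rad (46.2°).
Interpolate at f = 3/8 with slerp weights a = sin((1−f)δ)/sin δ ≈ 0.669, b = sin(fδ)/sin δ ≈ 0.413.
p = a·p₁ + b·p₂ ≈ (0.701, -0.516, -0.493); φ = arcsin(p_z) ≈ -29.55°, λ = atan2(p_y, p_x) ≈ -36.35°.

≈ lat 29.5°S, lon 36.3°W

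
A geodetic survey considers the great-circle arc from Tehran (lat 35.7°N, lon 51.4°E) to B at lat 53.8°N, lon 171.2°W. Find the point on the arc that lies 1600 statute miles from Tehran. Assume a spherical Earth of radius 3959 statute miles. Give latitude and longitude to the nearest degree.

Convert each endpoint to a unit vector on the sphere (x = cos φ cos λ, y = cos φ sin λ, z = sin φ).
The central angle between the endpoints is δ = arccos(p₁·p₂) ≈ 1.453 rad (83.2°). The total great-circle distance is δ·R ≈ 1.453 × 3959 ≈ 5751 mi, so the target fraction is f = 1600/5751 ≈ 0.278.
Interpolate at f ≈ 0.278 with slerp weights a = sin((1−f)δ)/sin δ ≈ 0.873, b = sin(fδ)/sin δ ≈ 0.396.
p = a·p₁ + b·p₂ ≈ (0.211, 0.518, 0.829); φ = arcsin(p_z) ≈ 55.98°, λ = atan2(p_y, p_x) ≈ 67.84°.

≈ lat 56°N, lon 68°E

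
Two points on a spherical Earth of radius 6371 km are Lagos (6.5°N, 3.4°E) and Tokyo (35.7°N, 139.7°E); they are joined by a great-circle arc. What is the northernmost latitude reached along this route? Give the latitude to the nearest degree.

≈ 49°N

The great circle lies in the plane with unit normal n̂ = (p₁ × p₂)/|p₁ × p₂|.
Here n̂_z ≈ +0.651; the vertex latitude is φ_max = arccos|n̂_z| ≈ 49.4°.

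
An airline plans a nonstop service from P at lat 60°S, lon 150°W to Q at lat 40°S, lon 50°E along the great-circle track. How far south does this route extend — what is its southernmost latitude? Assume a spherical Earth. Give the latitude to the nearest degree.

≈ 82°S

The great circle lies in the plane with unit normal n̂ = (p₁ × p₂)/|p₁ × p₂|.
Here n̂_z ≈ -0.134; the vertex latitude is φ_max = arccos|n̂_z| ≈ 82.3°.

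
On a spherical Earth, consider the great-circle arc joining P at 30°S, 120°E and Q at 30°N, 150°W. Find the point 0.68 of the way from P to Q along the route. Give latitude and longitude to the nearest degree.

Convert each endpoint to a unit vector on the sphere (x = cos φ cos λ, y = cos φ sin λ, z = sin φ).
The central angle between the endpoints is δ = arccos(p₁·p₂) ≈ 1.823 rad (104.5°).
Interpolate at f = 0.68 with slerp weights a = sin((1−f)δ)/sin δ ≈ 0.569, b = sin(fδ)/sin δ ≈ 0.977.
p = a·p₁ + b·p₂ ≈ (-0.979, 0.004, 0.204); φ = arcsin(p_z) ≈ 11.76°, λ = atan2(p_y, p_x) ≈ 179.78°.

≈ 12°N, 180°E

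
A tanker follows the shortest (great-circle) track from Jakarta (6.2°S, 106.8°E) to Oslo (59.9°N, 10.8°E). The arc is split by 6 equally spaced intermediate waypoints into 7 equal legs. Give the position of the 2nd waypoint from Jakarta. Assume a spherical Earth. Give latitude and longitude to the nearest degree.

Write both endpoints as unit vectors p₁, p₂ with components (cos φ cos λ, cos φ sin λ, sin φ).
The central angle between the endpoints is δ = arccos(p₁·p₂) ≈ 1.717 rad (98.4°).
Interpolate at f = 2/7 with slerp weights a = sin((1−f)δ)/sin δ ≈ 0.951, b = sin(fδ)/sin δ ≈ 0.476.
p = a·p₁ + b·p₂ ≈ (-0.039, 0.950, 0.309); φ = arcsin(p_z) ≈ 18.01°, λ = atan2(p_y, p_x) ≈ 92.34°.

≈ 18°N, 92°E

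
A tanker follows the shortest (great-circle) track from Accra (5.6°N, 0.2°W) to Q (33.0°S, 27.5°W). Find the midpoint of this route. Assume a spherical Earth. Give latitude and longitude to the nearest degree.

From cos δ = sin φ₁ sin φ₂ + cos φ₁ cos φ₂ cos Δλ, the central angle is δ ≈ 0.811 rad (46.5°).
Interpolate at f = 1/2 with slerp weights a = sin((1−f)δ)/sin δ ≈ 0.544, b = sin(fδ)/sin δ ≈ 0.544.
p = a·p₁ + b·p₂ ≈ (0.946, -0.213, -0.243); φ = arcsin(p_z) ≈ -14.08°, λ = atan2(p_y, p_x) ≈ -12.66°.

≈ (14°S, 13°W)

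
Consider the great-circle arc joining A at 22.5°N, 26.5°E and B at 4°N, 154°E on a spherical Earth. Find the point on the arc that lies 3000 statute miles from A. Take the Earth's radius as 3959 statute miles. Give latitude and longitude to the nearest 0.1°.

≈ 30.1°N, 74.5°E

Write both endpoints as unit vectors p₁, p₂ with components (cos φ cos λ, cos φ sin λ, sin φ).
The central angle between the endpoints is δ = arccos(p₁·p₂) ≈ 2.135 rad (122.3°). The total great-circle distance is δ·R ≈ 2.135 × 3959 ≈ 8451 mi, so the target fraction is f = 3000/8451 ≈ 0.355.
Interpolate at f ≈ 0.355 with slerp weights a = sin((1−f)δ)/sin δ ≈ 1.161, b = sin(fδ)/sin δ ≈ 0.813.
p = a·p₁ + b·p₂ ≈ (0.231, 0.834, 0.501); φ = arcsin(p_z) ≈ 30.06°, λ = atan2(p_y, p_x) ≈ 74.54°.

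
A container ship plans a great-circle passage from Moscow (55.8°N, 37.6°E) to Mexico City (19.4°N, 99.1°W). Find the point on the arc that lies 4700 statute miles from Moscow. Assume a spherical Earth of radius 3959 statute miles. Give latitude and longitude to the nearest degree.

Convert each endpoint to a unit vector on the sphere (x = cos φ cos λ, y = cos φ sin λ, z = sin φ).
The central angle between the endpoints is δ = arccos(p₁·p₂) ≈ 1.682 rad (96.4°). The total great-circle distance is δ·R ≈ 1.682 × 3959 ≈ 6660 mi, so the target fraction is f = 4700/6660 ≈ 0.706.
Interpolate at f ≈ 0.706 with slerp weights a = sin((1−f)δ)/sin δ ≈ 0.478, b = sin(fδ)/sin δ ≈ 0.933.
p = a·p₁ + b·p₂ ≈ (0.074, -0.705, 0.705); φ = arcsin(p_z) ≈ 44.85°, λ = atan2(p_y, p_x) ≈ -84.04°.

≈ 45°N, 84°W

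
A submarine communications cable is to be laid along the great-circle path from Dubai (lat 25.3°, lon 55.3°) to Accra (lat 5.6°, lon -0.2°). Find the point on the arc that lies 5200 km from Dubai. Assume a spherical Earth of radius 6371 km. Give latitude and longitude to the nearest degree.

The haversine formula gives a central angle δ ≈ 0.987 rad (56.5°) between the endpoints. The total great-circle distance is δ·R ≈ 0.987 × 6371 ≈ 6287 km, so the target fraction is f = 5200/6287 ≈ 0.827.
Interpolate at f ≈ 0.827 with slerp weights a = sin((1−f)δ)/sin δ ≈ 0.204, b = sin(fδ)/sin δ ≈ 0.873.
p = a·p₁ + b·p₂ ≈ (0.974, 0.148, 0.172); φ = arcsin(p_z) ≈ 9.92°, λ = atan2(p_y, p_x) ≈ 8.66°.

≈ lat 10°, lon 9°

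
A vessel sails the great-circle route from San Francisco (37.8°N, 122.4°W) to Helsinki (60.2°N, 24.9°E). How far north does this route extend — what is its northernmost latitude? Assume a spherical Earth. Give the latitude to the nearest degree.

≈ 77°N

The great circle lies in the plane with unit normal n̂ = (p₁ × p₂)/|p₁ × p₂|.
Here n̂_z ≈ +0.217; the vertex latitude is φ_max = arccos|n̂_z| ≈ 77.5°.
Check via Clairaut: cos φ_max = |cos φ₁| · sin C = cos(37.8°)·sin(15.9°) ≈ 0.217, again giving ≈ 77.5°.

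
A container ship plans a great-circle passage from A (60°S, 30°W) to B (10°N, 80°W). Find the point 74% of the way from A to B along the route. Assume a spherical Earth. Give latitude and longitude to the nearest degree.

Write both endpoints as unit vectors p₁, p₂ with components (cos φ cos λ, cos φ sin λ, sin φ).
The central angle between the endpoints is δ = arccos(p₁·p₂) ≈ 1.404 rad (80.4°).
Interpolate at f = 0.74 with slerp weights a = sin((1−f)δ)/sin δ ≈ 0.362, b = sin(fδ)/sin δ ≈ 0.874.
p = a·p₁ + b·p₂ ≈ (0.306, -0.938, -0.162); φ = arcsin(p_z) ≈ -9.31°, λ = atan2(p_y, p_x) ≈ -71.92°.

≈ (9°S, 72°W)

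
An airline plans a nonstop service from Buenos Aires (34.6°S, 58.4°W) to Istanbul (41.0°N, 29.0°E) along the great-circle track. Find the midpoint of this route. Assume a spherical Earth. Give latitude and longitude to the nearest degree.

The haversine formula gives a central angle δ ≈ 1.922 rad (110.1°) between the endpoints.
Interpolate at f = 1/2 with slerp weights a = sin((1−f)δ)/sin δ ≈ 0.873, b = sin(fδ)/sin δ ≈ 0.873.
p = a·p₁ + b·p₂ ≈ (0.953, -0.293, 0.077); φ = arcsin(p_z) ≈ 4.42°, λ = atan2(p_y, p_x) ≈ -17.07°.

≈ (4°N, 17°W)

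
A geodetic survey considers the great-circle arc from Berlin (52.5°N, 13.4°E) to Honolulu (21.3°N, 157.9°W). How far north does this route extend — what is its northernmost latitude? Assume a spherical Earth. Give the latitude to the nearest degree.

≈ 85°N

The great circle lies in the plane with unit normal n̂ = (p₁ × p₂)/|p₁ × p₂|.
Here n̂_z ≈ -0.089; the vertex latitude is φ_max = arccos|n̂_z| ≈ 84.9°.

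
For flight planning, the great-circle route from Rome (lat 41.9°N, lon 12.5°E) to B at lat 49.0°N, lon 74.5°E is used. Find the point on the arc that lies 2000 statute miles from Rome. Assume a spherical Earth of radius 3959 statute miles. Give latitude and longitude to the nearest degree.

Write both endpoints as unit vectors p₁, p₂ with components (cos φ cos λ, cos φ sin λ, sin φ).
The central angle between the endpoints is δ = arccos(p₁·p₂) ≈ 0.748 rad (42.8°). The total great-circle distance is δ·R ≈ 0.748 × 3959 ≈ 2960 mi, so the target fraction is f = 2000/2960 ≈ 0.676.
Interpolate at f ≈ 0.676 with slerp weights a = sin((1−f)δ)/sin δ ≈ 0.353, b = sin(fδ)/sin δ ≈ 0.712.
p = a·p₁ + b·p₂ ≈ (0.381, 0.507, 0.773); φ = arcsin(p_z) ≈ 50.63°, λ = atan2(p_y, p_x) ≈ 53.04°.

≈ lat 51°N, lon 53°E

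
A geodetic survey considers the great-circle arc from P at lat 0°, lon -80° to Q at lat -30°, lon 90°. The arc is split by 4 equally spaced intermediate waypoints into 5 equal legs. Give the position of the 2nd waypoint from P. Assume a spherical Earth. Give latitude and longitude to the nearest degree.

≈ lat -56°, lon -54°

From cos δ = sin φ₁ sin φ₂ + cos φ₁ cos φ₂ cos Δλ, the central angle is δ ≈ 2.592 rad (148.5°).
Interpolate at f = 2/5 with slerp weights a = sin((1−f)δ)/sin δ ≈ 1.915, b = sin(fδ)/sin δ ≈ 1.649.
p = a·p₁ + b·p₂ ≈ (0.333, -0.458, -0.824); φ = arcsin(p_z) ≈ -55.52°, λ = atan2(p_y, p_x) ≈ -54.02°.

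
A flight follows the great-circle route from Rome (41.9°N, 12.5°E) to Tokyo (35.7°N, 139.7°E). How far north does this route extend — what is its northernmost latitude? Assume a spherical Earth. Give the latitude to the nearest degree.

≈ 61°N

The great circle lies in the plane with unit normal n̂ = (p₁ × p₂)/|p₁ × p₂|.
Here n̂_z ≈ +0.482; the vertex latitude is φ_max = arccos|n̂_z| ≈ 61.2°.
Check via Clairaut: cos φ_max = |cos φ₁| · sin C = cos(41.9°)·sin(40.3°) ≈ 0.482, again giving ≈ 61.2°.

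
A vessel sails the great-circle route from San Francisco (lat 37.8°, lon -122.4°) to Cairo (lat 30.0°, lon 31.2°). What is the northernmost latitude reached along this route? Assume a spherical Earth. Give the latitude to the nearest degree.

The great circle lies in the plane with unit normal n̂ = (p₁ × p₂)/|p₁ × p₂|.
Here n̂_z ≈ +0.320; the vertex latitude is φ_max = arccos|n̂_z| ≈ 71.4°.
Check via Clairaut: cos φ_max = |cos φ₁| · sin C = cos(37.8°)·sin(23.9°) ≈ 0.320, again giving ≈ 71.4°.

≈ 71°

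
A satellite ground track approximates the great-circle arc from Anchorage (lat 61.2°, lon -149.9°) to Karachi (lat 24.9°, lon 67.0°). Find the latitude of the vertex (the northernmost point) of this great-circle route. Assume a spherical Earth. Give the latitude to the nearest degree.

The great circle lies in the plane with unit normal n̂ = (p₁ × p₂)/|p₁ × p₂|.
Here n̂_z ≈ -0.262; the vertex latitude is φ_max = arccos|n̂_z| ≈ 74.8°.

≈ 75°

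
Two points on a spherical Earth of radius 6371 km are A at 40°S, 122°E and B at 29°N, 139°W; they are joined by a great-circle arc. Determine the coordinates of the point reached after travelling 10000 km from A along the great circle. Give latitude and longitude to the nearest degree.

≈ 14°N, 160°W

Write both endpoints as unit vectors p₁, p₂ with components (cos φ cos λ, cos φ sin λ, sin φ).
The central angle between the endpoints is δ = arccos(p₁·p₂) ≈ 2.000 rad (114.6°). The total great-circle distance is δ·R ≈ 2.000 × 6371 ≈ 12744 km, so the target fraction is f = 10000/12744 ≈ 0.785.
Interpolate at f ≈ 0.785 with slerp weights a = sin((1−f)δ)/sin δ ≈ 0.459, b = sin(fδ)/sin δ ≈ 1.100.
p = a·p₁ + b·p₂ ≈ (-0.912, -0.333, 0.238); φ = arcsin(p_z) ≈ 13.77°, λ = atan2(p_y, p_x) ≈ -159.96°.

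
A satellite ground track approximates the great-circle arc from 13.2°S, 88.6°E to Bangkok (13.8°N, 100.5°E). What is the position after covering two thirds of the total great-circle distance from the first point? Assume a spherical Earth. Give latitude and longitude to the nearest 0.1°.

Write both endpoints as unit vectors p₁, p₂ with components (cos φ cos λ, cos φ sin λ, sin φ).
The central angle between the endpoints is δ = arccos(p₁·p₂) ≈ 0.514 rad (29.5°).
Interpolate at f = 2/3 with slerp weights a = sin((1−f)δ)/sin δ ≈ 0.347, b = sin(fδ)/sin δ ≈ 0.683.
p = a·p₁ + b·p₂ ≈ (-0.113, 0.990, 0.084); φ = arcsin(p_z) ≈ 4.81°, λ = atan2(p_y, p_x) ≈ 96.49°.

≈ 4.8°N, 96.5°E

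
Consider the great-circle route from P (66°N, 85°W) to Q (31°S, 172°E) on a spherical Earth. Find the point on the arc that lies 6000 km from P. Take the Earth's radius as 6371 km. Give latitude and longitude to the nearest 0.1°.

From cos δ = sin φ₁ sin φ₂ + cos φ₁ cos φ₂ cos Δλ, the central angle is δ ≈ 2.152 rad (123.3°). The total great-circle distance is δ·R ≈ 2.152 × 6371 ≈ 13710 km, so the target fraction is f = 6000/13710 ≈ 0.438.
Interpolate at f ≈ 0.438 with slerp weights a = sin((1−f)δ)/sin δ ≈ 1.119, b = sin(fδ)/sin δ ≈ 0.967.
p = a·p₁ + b·p₂ ≈ (-0.781, -0.338, 0.524); φ = arcsin(p_z) ≈ 31.63°, λ = atan2(p_y, p_x) ≈ -156.60°.

≈ (31.6°N, 156.6°W)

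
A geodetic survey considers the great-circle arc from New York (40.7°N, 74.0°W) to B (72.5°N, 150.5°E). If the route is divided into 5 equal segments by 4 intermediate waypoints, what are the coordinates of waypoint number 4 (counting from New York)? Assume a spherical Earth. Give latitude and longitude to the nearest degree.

≈ (80°N, 164°W)

From cos δ = sin φ₁ sin φ₂ + cos φ₁ cos φ₂ cos Δλ, the central angle is δ ≈ 1.094 rad (62.7°).
Interpolate at f = 4/5 with slerp weights a = sin((1−f)δ)/sin δ ≈ 0.244, b = sin(fδ)/sin δ ≈ 0.864.
p = a·p₁ + b·p₂ ≈ (-0.175, -0.050, 0.983); φ = arcsin(p_z) ≈ 79.51°, λ = atan2(p_y, p_x) ≈ -164.04°.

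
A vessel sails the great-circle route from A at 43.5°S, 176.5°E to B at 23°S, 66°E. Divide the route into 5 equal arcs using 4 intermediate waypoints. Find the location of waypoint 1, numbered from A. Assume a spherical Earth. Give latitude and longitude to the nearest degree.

Write both endpoints as unit vectors p₁, p₂ with components (cos φ cos λ, cos φ sin λ, sin φ).
The central angle between the endpoints is δ = arccos(p₁·p₂) ≈ 1.536 rad (88.0°).
Interpolate at f = 1/5 with slerp weights a = sin((1−f)δ)/sin δ ≈ 0.943, b = sin(fδ)/sin δ ≈ 0.303.
p = a·p₁ + b·p₂ ≈ (-0.569, 0.296, -0.767); φ = arcsin(p_z) ≈ -50.09°, λ = atan2(p_y, p_x) ≈ 152.51°.

≈ 50°S, 153°E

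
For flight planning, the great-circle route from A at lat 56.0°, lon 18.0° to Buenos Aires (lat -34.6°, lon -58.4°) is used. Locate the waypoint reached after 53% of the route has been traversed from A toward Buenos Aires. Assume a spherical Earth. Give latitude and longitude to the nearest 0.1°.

Convert each endpoint to a unit vector on the sphere (x = cos φ cos λ, y = cos φ sin λ, z = sin φ).
The central angle between the endpoints is δ = arccos(p₁·p₂) ≈ 1.942 rad (111.3°).
Interpolate at f = 0.53 with slerp weights a = sin((1−f)δ)/sin δ ≈ 0.849, b = sin(fδ)/sin δ ≈ 0.919.
p = a·p₁ + b·p₂ ≈ (0.848, -0.498, 0.182); φ = arcsin(p_z) ≈ 10.47°, λ = atan2(p_y, p_x) ≈ -30.42°.

≈ lat 10.5°, lon -30.4°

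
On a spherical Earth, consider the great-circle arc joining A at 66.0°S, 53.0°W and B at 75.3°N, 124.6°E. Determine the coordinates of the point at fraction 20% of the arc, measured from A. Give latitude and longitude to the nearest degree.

≈ 32°S, 51°W

Convert each endpoint to a unit vector on the sphere (x = cos φ cos λ, y = cos φ sin λ, z = sin φ).
The central angle between the endpoints is δ = arccos(p₁·p₂) ≈ 2.979 rad (170.7°).
Interpolate at f = 0.20 with slerp weights a = sin((1−f)δ)/sin δ ≈ 4.242, b = sin(fδ)/sin δ ≈ 3.460.
p = a·p₁ + b·p₂ ≈ (0.540, -0.655, -0.528); φ = arcsin(p_z) ≈ -31.90°, λ = atan2(p_y, p_x) ≈ -50.52°.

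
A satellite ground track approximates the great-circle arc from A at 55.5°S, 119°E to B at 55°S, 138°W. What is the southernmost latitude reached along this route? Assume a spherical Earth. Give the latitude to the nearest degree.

The great circle lies in the plane with unit normal n̂ = (p₁ × p₂)/|p₁ × p₂|.
Here n̂_z ≈ +0.396; the vertex latitude is φ_max = arccos|n̂_z| ≈ 66.6°.
Check via Clairaut: cos φ_max = |cos φ₁| · sin C = cos(55.5°)·sin(135.6°) ≈ 0.396, again giving ≈ 66.6°.

≈ 67°S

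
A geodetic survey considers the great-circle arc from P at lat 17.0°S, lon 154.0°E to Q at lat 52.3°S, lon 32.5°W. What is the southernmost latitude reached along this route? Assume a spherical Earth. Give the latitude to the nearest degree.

≈ 86°S

The great circle lies in the plane with unit normal n̂ = (p₁ × p₂)/|p₁ × p₂|.
Here n̂_z ≈ +0.071; the vertex latitude is φ_max = arccos|n̂_z| ≈ 85.9°.
Check via Clairaut: cos φ_max = |cos φ₁| · sin C = cos(17.0°)·sin(175.8°) ≈ 0.071, again giving ≈ 85.9°.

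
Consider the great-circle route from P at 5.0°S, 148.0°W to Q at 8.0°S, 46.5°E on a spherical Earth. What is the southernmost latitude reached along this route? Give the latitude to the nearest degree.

≈ 42°S

The great circle lies in the plane with unit normal n̂ = (p₁ × p₂)/|p₁ × p₂|.
Here n̂_z ≈ -0.742; the vertex latitude is φ_max = arccos|n̂_z| ≈ 42.1°.
Check via Clairaut: cos φ_max = |cos φ₁| · sin C = cos(5.0°)·sin(131.9°) ≈ 0.742, again giving ≈ 42.1°.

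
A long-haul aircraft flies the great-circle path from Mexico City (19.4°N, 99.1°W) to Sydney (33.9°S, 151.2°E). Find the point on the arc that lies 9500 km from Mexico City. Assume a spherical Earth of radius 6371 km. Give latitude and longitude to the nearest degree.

From cos δ = sin φ₁ sin φ₂ + cos φ₁ cos φ₂ cos Δλ, the central angle is δ ≈ 2.037 rad (116.7°). The total great-circle distance is δ·R ≈ 2.037 × 6371 ≈ 12975 km, so the target fraction is f = 9500/12975 ≈ 0.732.
Interpolate at f ≈ 0.732 with slerp weights a = sin((1−f)δ)/sin δ ≈ 0.581, b = sin(fδ)/sin δ ≈ 1.116.
p = a·p₁ + b·p₂ ≈ (-0.898, -0.095, -0.429); φ = arcsin(p_z) ≈ -25.43°, λ = atan2(p_y, p_x) ≈ -173.98°.

≈ 25°S, 174°W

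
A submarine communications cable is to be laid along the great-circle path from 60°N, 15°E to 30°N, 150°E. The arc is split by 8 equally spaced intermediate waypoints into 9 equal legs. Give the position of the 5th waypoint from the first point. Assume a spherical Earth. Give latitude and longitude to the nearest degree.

≈ 62°N, 123°E

Write both endpoints as unit vectors p₁, p₂ with components (cos φ cos λ, cos φ sin λ, sin φ).
The central angle between the endpoints is δ = arccos(p₁·p₂) ≈ 1.444 rad (82.7°).
Interpolate at f = 5/9 with slerp weights a = sin((1−f)δ)/sin δ ≈ 0.603, b = sin(fδ)/sin δ ≈ 0.725.
p = a·p₁ + b·p₂ ≈ (-0.252, 0.392, 0.885); φ = arcsin(p_z) ≈ 62.23°, λ = atan2(p_y, p_x) ≈ 122.75°.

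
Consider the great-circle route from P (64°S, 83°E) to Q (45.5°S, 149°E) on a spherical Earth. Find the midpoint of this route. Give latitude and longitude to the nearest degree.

≈ (59°S, 125°E)

The haversine formula gives a central angle δ ≈ 0.698 rad (40.0°) between the endpoints.
Interpolate at f = 1/2 with slerp weights a = sin((1−f)δ)/sin δ ≈ 0.532, b = sin(fδ)/sin δ ≈ 0.532.
p = a·p₁ + b·p₂ ≈ (-0.291, 0.424, -0.858); φ = arcsin(p_z) ≈ -59.07°, λ = atan2(p_y, p_x) ≈ 124.51°.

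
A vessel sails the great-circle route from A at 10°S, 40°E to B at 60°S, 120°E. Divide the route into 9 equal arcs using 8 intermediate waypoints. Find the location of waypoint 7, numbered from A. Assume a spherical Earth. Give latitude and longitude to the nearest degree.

≈ 55°S, 89°E

Convert each endpoint to a unit vector on the sphere (x = cos φ cos λ, y = cos φ sin λ, z = sin φ).
The central angle between the endpoints is δ = arccos(p₁·p₂) ≈ 1.333 rad (76.4°).
Interpolate at f = 7/9 with slerp weights a = sin((1−f)δ)/sin δ ≈ 0.300, b = sin(fδ)/sin δ ≈ 0.886.
p = a·p₁ + b·p₂ ≈ (0.005, 0.574, -0.819); φ = arcsin(p_z) ≈ -55.00°, λ = atan2(p_y, p_x) ≈ 89.49°.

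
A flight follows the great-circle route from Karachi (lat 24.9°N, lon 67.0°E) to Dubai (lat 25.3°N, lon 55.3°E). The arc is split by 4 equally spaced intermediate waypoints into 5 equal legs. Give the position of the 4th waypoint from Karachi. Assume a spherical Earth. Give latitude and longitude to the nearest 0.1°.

≈ lat 25.3°N, lon 57.6°E

Write both endpoints as unit vectors p₁, p₂ with components (cos φ cos λ, cos φ sin λ, sin φ).
The central angle between the endpoints is δ = arccos(p₁·p₂) ≈ 0.185 rad (10.6°).
Interpolate at f = 4/5 with slerp weights a = sin((1−f)δ)/sin δ ≈ 0.201, b = sin(fδ)/sin δ ≈ 0.802.
p = a·p₁ + b·p₂ ≈ (0.484, 0.764, 0.427); φ = arcsin(p_z) ≈ 25.29°, λ = atan2(p_y, p_x) ≈ 57.64°.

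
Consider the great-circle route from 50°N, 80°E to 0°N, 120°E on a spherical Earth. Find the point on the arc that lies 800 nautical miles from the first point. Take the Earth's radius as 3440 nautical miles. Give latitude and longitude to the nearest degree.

From cos δ = sin φ₁ sin φ₂ + cos φ₁ cos φ₂ cos Δλ, the central angle is δ ≈ 1.056 rad (60.5°). The total great-circle distance is δ·R ≈ 1.056 × 3440 ≈ 3632 nmi, so the target fraction is f = 800/3632 ≈ 0.220.
Interpolate at f ≈ 0.220 with slerp weights a = sin((1−f)δ)/sin δ ≈ 0.843, b = sin(fδ)/sin δ ≈ 0.265.
p = a·p₁ + b·p₂ ≈ (-0.038, 0.763, 0.646); φ = arcsin(p_z) ≈ 40.21°, λ = atan2(p_y, p_x) ≈ 92.88°.

≈ 40°N, 93°E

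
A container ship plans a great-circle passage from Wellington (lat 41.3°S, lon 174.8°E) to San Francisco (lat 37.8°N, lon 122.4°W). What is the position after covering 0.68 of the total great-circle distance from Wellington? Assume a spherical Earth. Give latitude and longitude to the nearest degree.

≈ lat 13°N, lon 143°W

From cos δ = sin φ₁ sin φ₂ + cos φ₁ cos φ₂ cos Δλ, the central angle is δ ≈ 1.704 rad (97.7°).
Interpolate at f = 0.68 with slerp weights a = sin((1−f)δ)/sin δ ≈ 0.523, b = sin(fδ)/sin δ ≈ 0.925.
p = a·p₁ + b·p₂ ≈ (-0.783, -0.581, 0.221); φ = arcsin(p_z) ≈ 12.78°, λ = atan2(p_y, p_x) ≈ -143.42°.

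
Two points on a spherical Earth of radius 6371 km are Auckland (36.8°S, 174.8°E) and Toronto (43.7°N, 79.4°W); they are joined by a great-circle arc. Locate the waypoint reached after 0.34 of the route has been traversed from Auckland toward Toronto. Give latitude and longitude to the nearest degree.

≈ 9°S, 150°W

Convert each endpoint to a unit vector on the sphere (x = cos φ cos λ, y = cos φ sin λ, z = sin φ).
The central angle between the endpoints is δ = arccos(p₁·p₂) ≈ 2.179 rad (124.9°).
Interpolate at f = 0.34 with slerp weights a = sin((1−f)δ)/sin δ ≈ 1.208, b = sin(fδ)/sin δ ≈ 0.822.
p = a·p₁ + b·p₂ ≈ (-0.854, -0.497, -0.155); φ = arcsin(p_z) ≈ -8.94°, λ = atan2(p_y, p_x) ≈ -149.81°.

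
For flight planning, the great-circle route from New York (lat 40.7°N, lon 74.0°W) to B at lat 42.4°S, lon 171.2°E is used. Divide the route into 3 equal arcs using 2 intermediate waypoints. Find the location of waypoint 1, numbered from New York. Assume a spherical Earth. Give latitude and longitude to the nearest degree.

≈ lat 14°N, lon 115°W

Write both endpoints as unit vectors p₁, p₂ with components (cos φ cos λ, cos φ sin λ, sin φ).
The central angle between the endpoints is δ = arccos(p₁·p₂) ≈ 2.311 rad (132.4°).
Interpolate at f = 1/3 with slerp weights a = sin((1−f)δ)/sin δ ≈ 1.354, b = sin(fδ)/sin δ ≈ 0.943.
p = a·p₁ + b·p₂ ≈ (-0.405, -0.880, 0.247); φ = arcsin(p_z) ≈ 14.29°, λ = atan2(p_y, p_x) ≈ -114.73°.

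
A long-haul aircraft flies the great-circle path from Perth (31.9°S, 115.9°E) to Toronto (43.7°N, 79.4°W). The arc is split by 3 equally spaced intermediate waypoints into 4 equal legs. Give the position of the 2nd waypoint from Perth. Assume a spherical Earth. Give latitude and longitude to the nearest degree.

≈ 34°N, 167°E

Write both endpoints as unit vectors p₁, p₂ with components (cos φ cos λ, cos φ sin λ, sin φ).
The central angle between the endpoints is δ = arccos(p₁·p₂) ≈ 2.848 rad (163.2°).
Interpolate at f = 2/4 with slerp weights a = sin((1−f)δ)/sin δ ≈ 3.414, b = sin(fδ)/sin δ ≈ 3.414.
p = a·p₁ + b·p₂ ≈ (-0.812, 0.181, 0.555); φ = arcsin(p_z) ≈ 33.69°, λ = atan2(p_y, p_x) ≈ 167.42°.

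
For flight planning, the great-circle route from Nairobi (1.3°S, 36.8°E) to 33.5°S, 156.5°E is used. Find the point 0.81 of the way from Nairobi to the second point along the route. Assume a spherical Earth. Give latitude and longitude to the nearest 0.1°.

≈ 37.7°S, 130.4°E

Convert each endpoint to a unit vector on the sphere (x = cos φ cos λ, y = cos φ sin λ, z = sin φ).
The central angle between the endpoints is δ = arccos(p₁·p₂) ≈ 1.983 rad (113.6°).
Interpolate at f = 0.81 with slerp weights a = sin((1−f)δ)/sin δ ≈ 0.402, b = sin(fδ)/sin δ ≈ 1.091.
p = a·p₁ + b·p₂ ≈ (-0.513, 0.603, -0.611); φ = arcsin(p_z) ≈ -37.67°, λ = atan2(p_y, p_x) ≈ 130.36°.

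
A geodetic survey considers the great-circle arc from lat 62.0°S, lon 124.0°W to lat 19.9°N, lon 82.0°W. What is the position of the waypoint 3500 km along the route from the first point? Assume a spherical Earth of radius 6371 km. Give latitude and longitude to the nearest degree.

≈ lat 34°S, lon 101°W

From cos δ = sin φ₁ sin φ₂ + cos φ₁ cos φ₂ cos Δλ, the central angle is δ ≈ 1.543 rad (88.4°). The total great-circle distance is δ·R ≈ 1.543 × 6371 ≈ 9832 km, so the target fraction is f = 3500/9832 ≈ 0.356.
Interpolate at f ≈ 0.356 with slerp weights a = sin((1−f)δ)/sin δ ≈ 0.838, b = sin(fδ)/sin δ ≈ 0.522.
p = a·p₁ + b·p₂ ≈ (-0.152, -0.813, -0.563); φ = arcsin(p_z) ≈ -34.23°, λ = atan2(p_y, p_x) ≈ -100.58°.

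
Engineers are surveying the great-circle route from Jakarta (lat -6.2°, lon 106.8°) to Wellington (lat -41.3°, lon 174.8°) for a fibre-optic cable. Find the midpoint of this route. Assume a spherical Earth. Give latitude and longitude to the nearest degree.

Write both endpoints as unit vectors p₁, p₂ with components (cos φ cos λ, cos φ sin λ, sin φ).
The central angle between the endpoints is δ = arccos(p₁·p₂) ≈ 1.212 rad (69.4°).
Interpolate at f = 1/2 with slerp weights a = sin((1−f)δ)/sin δ ≈ 0.608, b = sin(fδ)/sin δ ≈ 0.608.
p = a·p₁ + b·p₂ ≈ (-0.630, 0.620, -0.467); φ = arcsin(p_z) ≈ -27.85°, λ = atan2(p_y, p_x) ≈ 135.44°.

≈ lat -28°, lon 135°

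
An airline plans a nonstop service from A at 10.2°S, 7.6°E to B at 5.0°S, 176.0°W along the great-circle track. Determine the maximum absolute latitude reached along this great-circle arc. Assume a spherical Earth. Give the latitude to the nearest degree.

≈ 77°S

The great circle lies in the plane with unit normal n̂ = (p₁ × p₂)/|p₁ × p₂|.
Here n̂_z ≈ +0.229; the vertex latitude is φ_max = arccos|n̂_z| ≈ 76.8°.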